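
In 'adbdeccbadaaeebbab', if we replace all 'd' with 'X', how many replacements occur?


re.sub('d', 'X', text) replaces every occurrence of 'd' with 'X'.
Text: 'adbdeccbadaaeebbab'
Scanning for 'd':
  pos 1: 'd' -> replacement #1
  pos 3: 'd' -> replacement #2
  pos 9: 'd' -> replacement #3
Total replacements: 3

3


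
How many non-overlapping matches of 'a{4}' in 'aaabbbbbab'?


Pattern 'a{4}' matches exactly 4 consecutive a's (greedy, non-overlapping).
String: 'aaabbbbbab'
Scanning for runs of a's:
  Run at pos 0: 'aaa' (length 3) -> 0 match(es)
  Run at pos 8: 'a' (length 1) -> 0 match(es)
Matches found: []
Total: 0

0


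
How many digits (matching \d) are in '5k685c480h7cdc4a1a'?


\d matches any digit 0-9.
Scanning '5k685c480h7cdc4a1a':
  pos 0: '5' -> DIGIT
  pos 2: '6' -> DIGIT
  pos 3: '8' -> DIGIT
  pos 4: '5' -> DIGIT
  pos 6: '4' -> DIGIT
  pos 7: '8' -> DIGIT
  pos 8: '0' -> DIGIT
  pos 10: '7' -> DIGIT
  pos 14: '4' -> DIGIT
  pos 16: '1' -> DIGIT
Digits found: ['5', '6', '8', '5', '4', '8', '0', '7', '4', '1']
Total: 10

10


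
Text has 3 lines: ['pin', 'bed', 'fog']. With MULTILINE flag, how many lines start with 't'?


With MULTILINE flag, ^ matches the start of each line.
Lines: ['pin', 'bed', 'fog']
Checking which lines start with 't':
  Line 1: 'pin' -> no
  Line 2: 'bed' -> no
  Line 3: 'fog' -> no
Matching lines: []
Count: 0

0


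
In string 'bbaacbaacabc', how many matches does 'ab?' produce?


Pattern 'ab?' matches 'a' optionally followed by 'b'.
String: 'bbaacbaacabc'
Scanning left to right for 'a' then checking next char:
  Match 1: 'a' (a not followed by b)
  Match 2: 'a' (a not followed by b)
  Match 3: 'a' (a not followed by b)
  Match 4: 'a' (a not followed by b)
  Match 5: 'ab' (a followed by b)
Total matches: 5

5


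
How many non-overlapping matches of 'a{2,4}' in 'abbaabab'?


Pattern 'a{2,4}' matches between 2 and 4 consecutive a's (greedy).
String: 'abbaabab'
Finding runs of a's and applying greedy matching:
  Run at pos 0: 'a' (length 1)
  Run at pos 3: 'aa' (length 2)
  Run at pos 6: 'a' (length 1)
Matches: ['aa']
Count: 1

1


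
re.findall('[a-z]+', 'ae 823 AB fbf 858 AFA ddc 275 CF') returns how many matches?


Pattern '[a-z]+' finds one or more lowercase letters.
Text: 'ae 823 AB fbf 858 AFA ddc 275 CF'
Scanning for matches:
  Match 1: 'ae'
  Match 2: 'fbf'
  Match 3: 'ddc'
Total matches: 3

3


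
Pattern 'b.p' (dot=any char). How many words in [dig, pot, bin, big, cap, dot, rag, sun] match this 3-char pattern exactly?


Pattern 'b.p' means: starts with 'b', any single char, ends with 'p'.
Checking each word (must be exactly 3 chars):
  'dig' (len=3): no
  'pot' (len=3): no
  'bin' (len=3): no
  'big' (len=3): no
  'cap' (len=3): no
  'dot' (len=3): no
  'rag' (len=3): no
  'sun' (len=3): no
Matching words: []
Total: 0

0


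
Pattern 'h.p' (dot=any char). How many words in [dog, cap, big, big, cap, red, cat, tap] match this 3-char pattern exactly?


Pattern 'h.p' means: starts with 'h', any single char, ends with 'p'.
Checking each word (must be exactly 3 chars):
  'dog' (len=3): no
  'cap' (len=3): no
  'big' (len=3): no
  'big' (len=3): no
  'cap' (len=3): no
  'red' (len=3): no
  'cat' (len=3): no
  'tap' (len=3): no
Matching words: []
Total: 0

0


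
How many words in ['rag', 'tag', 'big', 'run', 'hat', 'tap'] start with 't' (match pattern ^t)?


Pattern ^t anchors to start of word. Check which words begin with 't':
  'rag' -> no
  'tag' -> MATCH (starts with 't')
  'big' -> no
  'run' -> no
  'hat' -> no
  'tap' -> MATCH (starts with 't')
Matching words: ['tag', 'tap']
Count: 2

2


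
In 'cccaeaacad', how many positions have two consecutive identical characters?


Looking for consecutive identical characters in 'cccaeaacad':
  pos 0-1: 'c' vs 'c' -> MATCH ('cc')
  pos 1-2: 'c' vs 'c' -> MATCH ('cc')
  pos 2-3: 'c' vs 'a' -> different
  pos 3-4: 'a' vs 'e' -> different
  pos 4-5: 'e' vs 'a' -> different
  pos 5-6: 'a' vs 'a' -> MATCH ('aa')
  pos 6-7: 'a' vs 'c' -> different
  pos 7-8: 'c' vs 'a' -> different
  pos 8-9: 'a' vs 'd' -> different
Consecutive identical pairs: ['cc', 'cc', 'aa']
Count: 3

3


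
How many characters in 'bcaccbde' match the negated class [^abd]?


Negated class [^abd] matches any char NOT in {a, b, d}
Scanning 'bcaccbde':
  pos 0: 'b' -> no (excluded)
  pos 1: 'c' -> MATCH
  pos 2: 'a' -> no (excluded)
  pos 3: 'c' -> MATCH
  pos 4: 'c' -> MATCH
  pos 5: 'b' -> no (excluded)
  pos 6: 'd' -> no (excluded)
  pos 7: 'e' -> MATCH
Total matches: 4

4


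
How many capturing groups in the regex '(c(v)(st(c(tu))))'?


To count capturing groups, count each '(' that starts a group.
Pattern: '(c(v)(st(c(tu))))'
Walking through the pattern:
  Position 0: '(' -> group #1
  Position 2: '(' -> group #2
  Position 5: '(' -> group #3
  Position 8: '(' -> group #4
  Position 10: '(' -> group #5
Total capturing groups: 5

5


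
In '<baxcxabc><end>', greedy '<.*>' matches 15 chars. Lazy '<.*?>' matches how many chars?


Greedy '<.*>' tries to match as MUCH as possible.
Lazy '<.*?>' tries to match as LITTLE as possible.

String: '<baxcxabc><end>'
Greedy '<.*>' starts at first '<' and extends to the LAST '>': '<baxcxabc><end>' (15 chars)
Lazy '<.*?>' starts at first '<' and stops at the FIRST '>': '<baxcxabc>' (10 chars)

10


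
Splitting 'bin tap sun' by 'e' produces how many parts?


Splitting by 'e' breaks the string at each occurrence of the separator.
Text: 'bin tap sun'
Parts after split:
  Part 1: 'bin tap sun'
Total parts: 1

1


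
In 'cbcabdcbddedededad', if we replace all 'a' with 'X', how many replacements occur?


re.sub('a', 'X', text) replaces every occurrence of 'a' with 'X'.
Text: 'cbcabdcbddedededad'
Scanning for 'a':
  pos 3: 'a' -> replacement #1
  pos 16: 'a' -> replacement #2
Total replacements: 2

2


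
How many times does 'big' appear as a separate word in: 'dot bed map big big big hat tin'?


Scanning each word for exact match 'big':
  Word 1: 'dot' -> no
  Word 2: 'bed' -> no
  Word 3: 'map' -> no
  Word 4: 'big' -> MATCH
  Word 5: 'big' -> MATCH
  Word 6: 'big' -> MATCH
  Word 7: 'hat' -> no
  Word 8: 'tin' -> no
Total matches: 3

3


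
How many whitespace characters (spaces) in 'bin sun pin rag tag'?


\s matches whitespace characters (spaces, tabs, etc.).
Text: 'bin sun pin rag tag'
This text has 5 words separated by spaces.
Number of spaces = number of words - 1 = 5 - 1 = 4

4


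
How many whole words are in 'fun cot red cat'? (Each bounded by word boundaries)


Word boundaries (\b) mark the start/end of each word.
Text: 'fun cot red cat'
Splitting by whitespace:
  Word 1: 'fun'
  Word 2: 'cot'
  Word 3: 'red'
  Word 4: 'cat'
Total whole words: 4

4


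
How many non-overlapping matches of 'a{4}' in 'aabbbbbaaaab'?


Pattern 'a{4}' matches exactly 4 consecutive a's (greedy, non-overlapping).
String: 'aabbbbbaaaab'
Scanning for runs of a's:
  Run at pos 0: 'aa' (length 2) -> 0 match(es)
  Run at pos 7: 'aaaa' (length 4) -> 1 match(es)
Matches found: ['aaaa']
Total: 1

1


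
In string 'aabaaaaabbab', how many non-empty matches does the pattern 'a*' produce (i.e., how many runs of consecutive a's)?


Pattern 'a*' matches zero or more a's. We want non-empty runs of consecutive a's.
String: 'aabaaaaabbab'
Walking through the string to find runs of a's:
  Run 1: positions 0-1 -> 'aa'
  Run 2: positions 3-7 -> 'aaaaa'
  Run 3: positions 10-10 -> 'a'
Non-empty runs found: ['aa', 'aaaaa', 'a']
Count: 3

3


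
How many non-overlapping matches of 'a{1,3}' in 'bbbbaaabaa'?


Pattern 'a{1,3}' matches between 1 and 3 consecutive a's (greedy).
String: 'bbbbaaabaa'
Finding runs of a's and applying greedy matching:
  Run at pos 4: 'aaa' (length 3)
  Run at pos 8: 'aa' (length 2)
Matches: ['aaa', 'aa']
Count: 2

2


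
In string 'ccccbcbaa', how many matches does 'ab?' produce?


Pattern 'ab?' matches 'a' optionally followed by 'b'.
String: 'ccccbcbaa'
Scanning left to right for 'a' then checking next char:
  Match 1: 'a' (a not followed by b)
  Match 2: 'a' (a not followed by b)
Total matches: 2

2


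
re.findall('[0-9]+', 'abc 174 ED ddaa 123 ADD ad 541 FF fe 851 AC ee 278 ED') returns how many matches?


Pattern '[0-9]+' finds one or more digits.
Text: 'abc 174 ED ddaa 123 ADD ad 541 FF fe 851 AC ee 278 ED'
Scanning for matches:
  Match 1: '174'
  Match 2: '123'
  Match 3: '541'
  Match 4: '851'
  Match 5: '278'
Total matches: 5

5


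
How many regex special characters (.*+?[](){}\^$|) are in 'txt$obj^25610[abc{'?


Regex special characters are: . * + ? [ ] ( ) { } \ ^ $ |
Scanning 'txt$obj^25610[abc{':
  pos 3: '$' -> SPECIAL
  pos 7: '^' -> SPECIAL
  pos 13: '[' -> SPECIAL
  pos 17: '{' -> SPECIAL
Special chars found: ['$', '^', '[', '{']
Total: 4

4


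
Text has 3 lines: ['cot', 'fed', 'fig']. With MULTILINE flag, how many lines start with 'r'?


With MULTILINE flag, ^ matches the start of each line.
Lines: ['cot', 'fed', 'fig']
Checking which lines start with 'r':
  Line 1: 'cot' -> no
  Line 2: 'fed' -> no
  Line 3: 'fig' -> no
Matching lines: []
Count: 0

0


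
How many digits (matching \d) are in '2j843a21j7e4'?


\d matches any digit 0-9.
Scanning '2j843a21j7e4':
  pos 0: '2' -> DIGIT
  pos 2: '8' -> DIGIT
  pos 3: '4' -> DIGIT
  pos 4: '3' -> DIGIT
  pos 6: '2' -> DIGIT
  pos 7: '1' -> DIGIT
  pos 9: '7' -> DIGIT
  pos 11: '4' -> DIGIT
Digits found: ['2', '8', '4', '3', '2', '1', '7', '4']
Total: 8

8


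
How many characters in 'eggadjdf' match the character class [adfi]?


Character class [adfi] matches any of: {a, d, f, i}
Scanning string 'eggadjdf' character by character:
  pos 0: 'e' -> no
  pos 1: 'g' -> no
  pos 2: 'g' -> no
  pos 3: 'a' -> MATCH
  pos 4: 'd' -> MATCH
  pos 5: 'j' -> no
  pos 6: 'd' -> MATCH
  pos 7: 'f' -> MATCH
Total matches: 4

4


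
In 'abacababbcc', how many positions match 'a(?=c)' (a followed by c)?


Lookahead 'a(?=c)' matches 'a' only when followed by 'c'.
String: 'abacababbcc'
Checking each position where char is 'a':
  pos 0: 'a' -> no (next='b')
  pos 2: 'a' -> MATCH (next='c')
  pos 4: 'a' -> no (next='b')
  pos 6: 'a' -> no (next='b')
Matching positions: [2]
Count: 1

1


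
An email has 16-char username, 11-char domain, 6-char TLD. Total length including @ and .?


An email address has format: username@domain.tld
Username length: 16
'@' character: 1
Domain length: 11
'.' character: 1
TLD length: 6
Total = 16 + 1 + 11 + 1 + 6 = 35

35


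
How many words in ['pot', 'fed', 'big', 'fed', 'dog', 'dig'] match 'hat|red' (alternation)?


Alternation 'hat|red' matches either 'hat' or 'red'.
Checking each word:
  'pot' -> no
  'fed' -> no
  'big' -> no
  'fed' -> no
  'dog' -> no
  'dig' -> no
Matches: []
Count: 0

0


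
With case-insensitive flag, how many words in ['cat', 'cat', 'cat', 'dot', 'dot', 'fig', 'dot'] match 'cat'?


Case-insensitive matching: compare each word's lowercase form to 'cat'.
  'cat' -> lower='cat' -> MATCH
  'cat' -> lower='cat' -> MATCH
  'cat' -> lower='cat' -> MATCH
  'dot' -> lower='dot' -> no
  'dot' -> lower='dot' -> no
  'fig' -> lower='fig' -> no
  'dot' -> lower='dot' -> no
Matches: ['cat', 'cat', 'cat']
Count: 3

3


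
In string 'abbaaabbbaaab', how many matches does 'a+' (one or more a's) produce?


Pattern 'a+' matches one or more consecutive a's.
String: 'abbaaabbbaaab'
Scanning for runs of a:
  Match 1: 'a' (length 1)
  Match 2: 'aaa' (length 3)
  Match 3: 'aaa' (length 3)
Total matches: 3

3


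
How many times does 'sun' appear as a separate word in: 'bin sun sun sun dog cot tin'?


Scanning each word for exact match 'sun':
  Word 1: 'bin' -> no
  Word 2: 'sun' -> MATCH
  Word 3: 'sun' -> MATCH
  Word 4: 'sun' -> MATCH
  Word 5: 'dog' -> no
  Word 6: 'cot' -> no
  Word 7: 'tin' -> no
Total matches: 3

3


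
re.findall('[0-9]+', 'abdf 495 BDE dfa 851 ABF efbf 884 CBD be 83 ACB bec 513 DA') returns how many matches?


Pattern '[0-9]+' finds one or more digits.
Text: 'abdf 495 BDE dfa 851 ABF efbf 884 CBD be 83 ACB bec 513 DA'
Scanning for matches:
  Match 1: '495'
  Match 2: '851'
  Match 3: '884'
  Match 4: '83'
  Match 5: '513'
Total matches: 5

5


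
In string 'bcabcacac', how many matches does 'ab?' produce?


Pattern 'ab?' matches 'a' optionally followed by 'b'.
String: 'bcabcacac'
Scanning left to right for 'a' then checking next char:
  Match 1: 'ab' (a followed by b)
  Match 2: 'a' (a not followed by b)
  Match 3: 'a' (a not followed by b)
Total matches: 3

3


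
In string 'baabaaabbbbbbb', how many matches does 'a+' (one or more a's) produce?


Pattern 'a+' matches one or more consecutive a's.
String: 'baabaaabbbbbbb'
Scanning for runs of a:
  Match 1: 'aa' (length 2)
  Match 2: 'aaa' (length 3)
Total matches: 2

2


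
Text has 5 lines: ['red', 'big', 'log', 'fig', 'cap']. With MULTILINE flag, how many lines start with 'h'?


With MULTILINE flag, ^ matches the start of each line.
Lines: ['red', 'big', 'log', 'fig', 'cap']
Checking which lines start with 'h':
  Line 1: 'red' -> no
  Line 2: 'big' -> no
  Line 3: 'log' -> no
  Line 4: 'fig' -> no
  Line 5: 'cap' -> no
Matching lines: []
Count: 0

0


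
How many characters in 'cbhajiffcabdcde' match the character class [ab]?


Character class [ab] matches any of: {a, b}
Scanning string 'cbhajiffcabdcde' character by character:
  pos 0: 'c' -> no
  pos 1: 'b' -> MATCH
  pos 2: 'h' -> no
  pos 3: 'a' -> MATCH
  pos 4: 'j' -> no
  pos 5: 'i' -> no
  pos 6: 'f' -> no
  pos 7: 'f' -> no
  pos 8: 'c' -> no
  pos 9: 'a' -> MATCH
  pos 10: 'b' -> MATCH
  pos 11: 'd' -> no
  pos 12: 'c' -> no
  pos 13: 'd' -> no
  pos 14: 'e' -> no
Total matches: 4

4


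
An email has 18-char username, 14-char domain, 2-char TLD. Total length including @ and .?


An email address has format: username@domain.tld
Username length: 18
'@' character: 1
Domain length: 14
'.' character: 1
TLD length: 2
Total = 18 + 1 + 14 + 1 + 2 = 36

36


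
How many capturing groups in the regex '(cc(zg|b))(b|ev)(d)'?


To count capturing groups, count each '(' that starts a group.
Pattern: '(cc(zg|b))(b|ev)(d)'
Walking through the pattern:
  Position 0: '(' -> group #1
  Position 3: '(' -> group #2
  Position 10: '(' -> group #3
  Position 16: '(' -> group #4
Total capturing groups: 4

4


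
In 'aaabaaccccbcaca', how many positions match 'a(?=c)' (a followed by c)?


Lookahead 'a(?=c)' matches 'a' only when followed by 'c'.
String: 'aaabaaccccbcaca'
Checking each position where char is 'a':
  pos 0: 'a' -> no (next='a')
  pos 1: 'a' -> no (next='a')
  pos 2: 'a' -> no (next='b')
  pos 4: 'a' -> no (next='a')
  pos 5: 'a' -> MATCH (next='c')
  pos 12: 'a' -> MATCH (next='c')
Matching positions: [5, 12]
Count: 2

2


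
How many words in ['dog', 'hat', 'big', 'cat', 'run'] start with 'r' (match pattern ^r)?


Pattern ^r anchors to start of word. Check which words begin with 'r':
  'dog' -> no
  'hat' -> no
  'big' -> no
  'cat' -> no
  'run' -> MATCH (starts with 'r')
Matching words: ['run']
Count: 1

1


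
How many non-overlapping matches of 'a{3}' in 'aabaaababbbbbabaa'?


Pattern 'a{3}' matches exactly 3 consecutive a's (greedy, non-overlapping).
String: 'aabaaababbbbbabaa'
Scanning for runs of a's:
  Run at pos 0: 'aa' (length 2) -> 0 match(es)
  Run at pos 3: 'aaa' (length 3) -> 1 match(es)
  Run at pos 7: 'a' (length 1) -> 0 match(es)
  Run at pos 13: 'a' (length 1) -> 0 match(es)
  Run at pos 15: 'aa' (length 2) -> 0 match(es)
Matches found: ['aaa']
Total: 1

1


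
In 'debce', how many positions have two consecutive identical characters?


Looking for consecutive identical characters in 'debce':
  pos 0-1: 'd' vs 'e' -> different
  pos 1-2: 'e' vs 'b' -> different
  pos 2-3: 'b' vs 'c' -> different
  pos 3-4: 'c' vs 'e' -> different
Consecutive identical pairs: []
Count: 0

0


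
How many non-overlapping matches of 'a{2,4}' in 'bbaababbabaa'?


Pattern 'a{2,4}' matches between 2 and 4 consecutive a's (greedy).
String: 'bbaababbabaa'
Finding runs of a's and applying greedy matching:
  Run at pos 2: 'aa' (length 2)
  Run at pos 5: 'a' (length 1)
  Run at pos 8: 'a' (length 1)
  Run at pos 10: 'aa' (length 2)
Matches: ['aa', 'aa']
Count: 2

2


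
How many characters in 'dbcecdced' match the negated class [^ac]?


Negated class [^ac] matches any char NOT in {a, c}
Scanning 'dbcecdced':
  pos 0: 'd' -> MATCH
  pos 1: 'b' -> MATCH
  pos 2: 'c' -> no (excluded)
  pos 3: 'e' -> MATCH
  pos 4: 'c' -> no (excluded)
  pos 5: 'd' -> MATCH
  pos 6: 'c' -> no (excluded)
  pos 7: 'e' -> MATCH
  pos 8: 'd' -> MATCH
Total matches: 6

6


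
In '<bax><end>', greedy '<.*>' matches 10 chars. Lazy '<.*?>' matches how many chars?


Greedy '<.*>' tries to match as MUCH as possible.
Lazy '<.*?>' tries to match as LITTLE as possible.

String: '<bax><end>'
Greedy '<.*>' starts at first '<' and extends to the LAST '>': '<bax><end>' (10 chars)
Lazy '<.*?>' starts at first '<' and stops at the FIRST '>': '<bax>' (5 chars)

5


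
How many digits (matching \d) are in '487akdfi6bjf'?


\d matches any digit 0-9.
Scanning '487akdfi6bjf':
  pos 0: '4' -> DIGIT
  pos 1: '8' -> DIGIT
  pos 2: '7' -> DIGIT
  pos 8: '6' -> DIGIT
Digits found: ['4', '8', '7', '6']
Total: 4

4


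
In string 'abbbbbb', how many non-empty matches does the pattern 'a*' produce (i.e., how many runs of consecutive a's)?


Pattern 'a*' matches zero or more a's. We want non-empty runs of consecutive a's.
String: 'abbbbbb'
Walking through the string to find runs of a's:
  Run 1: positions 0-0 -> 'a'
Non-empty runs found: ['a']
Count: 1

1


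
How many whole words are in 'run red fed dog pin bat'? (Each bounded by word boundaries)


Word boundaries (\b) mark the start/end of each word.
Text: 'run red fed dog pin bat'
Splitting by whitespace:
  Word 1: 'run'
  Word 2: 'red'
  Word 3: 'fed'
  Word 4: 'dog'
  Word 5: 'pin'
  Word 6: 'bat'
Total whole words: 6

6


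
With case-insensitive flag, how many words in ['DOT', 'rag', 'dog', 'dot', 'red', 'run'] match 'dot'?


Case-insensitive matching: compare each word's lowercase form to 'dot'.
  'DOT' -> lower='dot' -> MATCH
  'rag' -> lower='rag' -> no
  'dog' -> lower='dog' -> no
  'dot' -> lower='dot' -> MATCH
  'red' -> lower='red' -> no
  'run' -> lower='run' -> no
Matches: ['DOT', 'dot']
Count: 2

2


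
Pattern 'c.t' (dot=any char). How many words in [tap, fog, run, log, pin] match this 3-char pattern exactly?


Pattern 'c.t' means: starts with 'c', any single char, ends with 't'.
Checking each word (must be exactly 3 chars):
  'tap' (len=3): no
  'fog' (len=3): no
  'run' (len=3): no
  'log' (len=3): no
  'pin' (len=3): no
Matching words: []
Total: 0

0


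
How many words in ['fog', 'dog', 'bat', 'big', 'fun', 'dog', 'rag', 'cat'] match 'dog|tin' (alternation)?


Alternation 'dog|tin' matches either 'dog' or 'tin'.
Checking each word:
  'fog' -> no
  'dog' -> MATCH
  'bat' -> no
  'big' -> no
  'fun' -> no
  'dog' -> MATCH
  'rag' -> no
  'cat' -> no
Matches: ['dog', 'dog']
Count: 2

2


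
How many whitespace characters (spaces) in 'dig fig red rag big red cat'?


\s matches whitespace characters (spaces, tabs, etc.).
Text: 'dig fig red rag big red cat'
This text has 7 words separated by spaces.
Number of spaces = number of words - 1 = 7 - 1 = 6

6


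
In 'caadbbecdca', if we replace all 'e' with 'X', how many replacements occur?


re.sub('e', 'X', text) replaces every occurrence of 'e' with 'X'.
Text: 'caadbbecdca'
Scanning for 'e':
  pos 6: 'e' -> replacement #1
Total replacements: 1

1


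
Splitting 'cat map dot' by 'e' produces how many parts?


Splitting by 'e' breaks the string at each occurrence of the separator.
Text: 'cat map dot'
Parts after split:
  Part 1: 'cat map dot'
Total parts: 1

1


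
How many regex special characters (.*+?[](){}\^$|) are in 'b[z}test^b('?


Regex special characters are: . * + ? [ ] ( ) { } \ ^ $ |
Scanning 'b[z}test^b(':
  pos 1: '[' -> SPECIAL
  pos 3: '}' -> SPECIAL
  pos 8: '^' -> SPECIAL
  pos 10: '(' -> SPECIAL
Special chars found: ['[', '}', '^', '(']
Total: 4

4


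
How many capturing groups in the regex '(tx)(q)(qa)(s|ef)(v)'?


To count capturing groups, count each '(' that starts a group.
Pattern: '(tx)(q)(qa)(s|ef)(v)'
Walking through the pattern:
  Position 0: '(' -> group #1
  Position 4: '(' -> group #2
  Position 7: '(' -> group #3
  Position 11: '(' -> group #4
  Position 17: '(' -> group #5
Total capturing groups: 5

5


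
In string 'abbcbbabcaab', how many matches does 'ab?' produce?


Pattern 'ab?' matches 'a' optionally followed by 'b'.
String: 'abbcbbabcaab'
Scanning left to right for 'a' then checking next char:
  Match 1: 'ab' (a followed by b)
  Match 2: 'ab' (a followed by b)
  Match 3: 'a' (a not followed by b)
  Match 4: 'ab' (a followed by b)
Total matches: 4

4


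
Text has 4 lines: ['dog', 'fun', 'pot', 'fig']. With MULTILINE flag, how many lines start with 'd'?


With MULTILINE flag, ^ matches the start of each line.
Lines: ['dog', 'fun', 'pot', 'fig']
Checking which lines start with 'd':
  Line 1: 'dog' -> MATCH
  Line 2: 'fun' -> no
  Line 3: 'pot' -> no
  Line 4: 'fig' -> no
Matching lines: ['dog']
Count: 1

1


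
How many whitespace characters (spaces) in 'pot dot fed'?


\s matches whitespace characters (spaces, tabs, etc.).
Text: 'pot dot fed'
This text has 3 words separated by spaces.
Number of spaces = number of words - 1 = 3 - 1 = 2

2


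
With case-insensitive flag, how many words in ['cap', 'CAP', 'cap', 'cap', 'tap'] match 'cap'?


Case-insensitive matching: compare each word's lowercase form to 'cap'.
  'cap' -> lower='cap' -> MATCH
  'CAP' -> lower='cap' -> MATCH
  'cap' -> lower='cap' -> MATCH
  'cap' -> lower='cap' -> MATCH
  'tap' -> lower='tap' -> no
Matches: ['cap', 'CAP', 'cap', 'cap']
Count: 4

4


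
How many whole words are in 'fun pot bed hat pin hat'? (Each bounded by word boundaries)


Word boundaries (\b) mark the start/end of each word.
Text: 'fun pot bed hat pin hat'
Splitting by whitespace:
  Word 1: 'fun'
  Word 2: 'pot'
  Word 3: 'bed'
  Word 4: 'hat'
  Word 5: 'pin'
  Word 6: 'hat'
Total whole words: 6

6


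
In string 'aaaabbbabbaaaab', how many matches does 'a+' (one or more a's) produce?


Pattern 'a+' matches one or more consecutive a's.
String: 'aaaabbbabbaaaab'
Scanning for runs of a:
  Match 1: 'aaaa' (length 4)
  Match 2: 'a' (length 1)
  Match 3: 'aaaa' (length 4)
Total matches: 3

3


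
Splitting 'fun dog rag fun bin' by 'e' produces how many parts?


Splitting by 'e' breaks the string at each occurrence of the separator.
Text: 'fun dog rag fun bin'
Parts after split:
  Part 1: 'fun dog rag fun bin'
Total parts: 1

1


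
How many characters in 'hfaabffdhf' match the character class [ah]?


Character class [ah] matches any of: {a, h}
Scanning string 'hfaabffdhf' character by character:
  pos 0: 'h' -> MATCH
  pos 1: 'f' -> no
  pos 2: 'a' -> MATCH
  pos 3: 'a' -> MATCH
  pos 4: 'b' -> no
  pos 5: 'f' -> no
  pos 6: 'f' -> no
  pos 7: 'd' -> no
  pos 8: 'h' -> MATCH
  pos 9: 'f' -> no
Total matches: 4

4


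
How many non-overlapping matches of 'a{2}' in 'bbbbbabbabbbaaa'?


Pattern 'a{2}' matches exactly 2 consecutive a's (greedy, non-overlapping).
String: 'bbbbbabbabbbaaa'
Scanning for runs of a's:
  Run at pos 5: 'a' (length 1) -> 0 match(es)
  Run at pos 8: 'a' (length 1) -> 0 match(es)
  Run at pos 12: 'aaa' (length 3) -> 1 match(es)
Matches found: ['aa']
Total: 1

1


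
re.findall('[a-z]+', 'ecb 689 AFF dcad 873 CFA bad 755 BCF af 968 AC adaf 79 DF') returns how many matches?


Pattern '[a-z]+' finds one or more lowercase letters.
Text: 'ecb 689 AFF dcad 873 CFA bad 755 BCF af 968 AC adaf 79 DF'
Scanning for matches:
  Match 1: 'ecb'
  Match 2: 'dcad'
  Match 3: 'bad'
  Match 4: 'af'
  Match 5: 'adaf'
Total matches: 5

5


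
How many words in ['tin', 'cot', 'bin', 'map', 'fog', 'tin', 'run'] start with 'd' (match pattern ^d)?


Pattern ^d anchors to start of word. Check which words begin with 'd':
  'tin' -> no
  'cot' -> no
  'bin' -> no
  'map' -> no
  'fog' -> no
  'tin' -> no
  'run' -> no
Matching words: []
Count: 0

0


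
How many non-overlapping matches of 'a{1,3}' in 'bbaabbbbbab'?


Pattern 'a{1,3}' matches between 1 and 3 consecutive a's (greedy).
String: 'bbaabbbbbab'
Finding runs of a's and applying greedy matching:
  Run at pos 2: 'aa' (length 2)
  Run at pos 9: 'a' (length 1)
Matches: ['aa', 'a']
Count: 2

2


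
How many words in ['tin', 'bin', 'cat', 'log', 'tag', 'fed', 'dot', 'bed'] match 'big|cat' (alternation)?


Alternation 'big|cat' matches either 'big' or 'cat'.
Checking each word:
  'tin' -> no
  'bin' -> no
  'cat' -> MATCH
  'log' -> no
  'tag' -> no
  'fed' -> no
  'dot' -> no
  'bed' -> no
Matches: ['cat']
Count: 1

1


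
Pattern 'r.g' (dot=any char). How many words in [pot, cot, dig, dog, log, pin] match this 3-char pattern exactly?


Pattern 'r.g' means: starts with 'r', any single char, ends with 'g'.
Checking each word (must be exactly 3 chars):
  'pot' (len=3): no
  'cot' (len=3): no
  'dig' (len=3): no
  'dog' (len=3): no
  'log' (len=3): no
  'pin' (len=3): no
Matching words: []
Total: 0

0


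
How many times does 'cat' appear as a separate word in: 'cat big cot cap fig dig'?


Scanning each word for exact match 'cat':
  Word 1: 'cat' -> MATCH
  Word 2: 'big' -> no
  Word 3: 'cot' -> no
  Word 4: 'cap' -> no
  Word 5: 'fig' -> no
  Word 6: 'dig' -> no
Total matches: 1

1


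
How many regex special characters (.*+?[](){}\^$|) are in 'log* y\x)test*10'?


Regex special characters are: . * + ? [ ] ( ) { } \ ^ $ |
Scanning 'log* y\x)test*10':
  pos 3: '*' -> SPECIAL
  pos 6: '\' -> SPECIAL
  pos 8: ')' -> SPECIAL
  pos 13: '*' -> SPECIAL
Special chars found: ['*', '\\', ')', '*']
Total: 4

4


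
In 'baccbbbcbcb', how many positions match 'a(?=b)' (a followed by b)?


Lookahead 'a(?=b)' matches 'a' only when followed by 'b'.
String: 'baccbbbcbcb'
Checking each position where char is 'a':
  pos 1: 'a' -> no (next='c')
Matching positions: []
Count: 0

0


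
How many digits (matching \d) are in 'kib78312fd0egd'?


\d matches any digit 0-9.
Scanning 'kib78312fd0egd':
  pos 3: '7' -> DIGIT
  pos 4: '8' -> DIGIT
  pos 5: '3' -> DIGIT
  pos 6: '1' -> DIGIT
  pos 7: '2' -> DIGIT
  pos 10: '0' -> DIGIT
Digits found: ['7', '8', '3', '1', '2', '0']
Total: 6

6


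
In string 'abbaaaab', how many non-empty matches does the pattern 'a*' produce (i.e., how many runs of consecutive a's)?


Pattern 'a*' matches zero or more a's. We want non-empty runs of consecutive a's.
String: 'abbaaaab'
Walking through the string to find runs of a's:
  Run 1: positions 0-0 -> 'a'
  Run 2: positions 3-6 -> 'aaaa'
Non-empty runs found: ['a', 'aaaa']
Count: 2

2


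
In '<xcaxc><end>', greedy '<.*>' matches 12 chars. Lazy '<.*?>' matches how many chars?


Greedy '<.*>' tries to match as MUCH as possible.
Lazy '<.*?>' tries to match as LITTLE as possible.

String: '<xcaxc><end>'
Greedy '<.*>' starts at first '<' and extends to the LAST '>': '<xcaxc><end>' (12 chars)
Lazy '<.*?>' starts at first '<' and stops at the FIRST '>': '<xcaxc>' (7 chars)

7


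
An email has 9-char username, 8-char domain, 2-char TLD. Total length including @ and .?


An email address has format: username@domain.tld
Username length: 9
'@' character: 1
Domain length: 8
'.' character: 1
TLD length: 2
Total = 9 + 1 + 8 + 1 + 2 = 21

21


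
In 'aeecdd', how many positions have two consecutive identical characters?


Looking for consecutive identical characters in 'aeecdd':
  pos 0-1: 'a' vs 'e' -> different
  pos 1-2: 'e' vs 'e' -> MATCH ('ee')
  pos 2-3: 'e' vs 'c' -> different
  pos 3-4: 'c' vs 'd' -> different
  pos 4-5: 'd' vs 'd' -> MATCH ('dd')
Consecutive identical pairs: ['ee', 'dd']
Count: 2

2


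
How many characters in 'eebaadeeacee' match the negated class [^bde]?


Negated class [^bde] matches any char NOT in {b, d, e}
Scanning 'eebaadeeacee':
  pos 0: 'e' -> no (excluded)
  pos 1: 'e' -> no (excluded)
  pos 2: 'b' -> no (excluded)
  pos 3: 'a' -> MATCH
  pos 4: 'a' -> MATCH
  pos 5: 'd' -> no (excluded)
  pos 6: 'e' -> no (excluded)
  pos 7: 'e' -> no (excluded)
  pos 8: 'a' -> MATCH
  pos 9: 'c' -> MATCH
  pos 10: 'e' -> no (excluded)
  pos 11: 'e' -> no (excluded)
Total matches: 4

4


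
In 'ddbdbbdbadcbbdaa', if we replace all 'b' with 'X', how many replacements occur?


re.sub('b', 'X', text) replaces every occurrence of 'b' with 'X'.
Text: 'ddbdbbdbadcbbdaa'
Scanning for 'b':
  pos 2: 'b' -> replacement #1
  pos 4: 'b' -> replacement #2
  pos 5: 'b' -> replacement #3
  pos 7: 'b' -> replacement #4
  pos 11: 'b' -> replacement #5
  pos 12: 'b' -> replacement #6
Total replacements: 6

6


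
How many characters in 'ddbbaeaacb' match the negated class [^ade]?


Negated class [^ade] matches any char NOT in {a, d, e}
Scanning 'ddbbaeaacb':
  pos 0: 'd' -> no (excluded)
  pos 1: 'd' -> no (excluded)
  pos 2: 'b' -> MATCH
  pos 3: 'b' -> MATCH
  pos 4: 'a' -> no (excluded)
  pos 5: 'e' -> no (excluded)
  pos 6: 'a' -> no (excluded)
  pos 7: 'a' -> no (excluded)
  pos 8: 'c' -> MATCH
  pos 9: 'b' -> MATCH
Total matches: 4

4


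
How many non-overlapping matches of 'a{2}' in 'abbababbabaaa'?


Pattern 'a{2}' matches exactly 2 consecutive a's (greedy, non-overlapping).
String: 'abbababbabaaa'
Scanning for runs of a's:
  Run at pos 0: 'a' (length 1) -> 0 match(es)
  Run at pos 3: 'a' (length 1) -> 0 match(es)
  Run at pos 5: 'a' (length 1) -> 0 match(es)
  Run at pos 8: 'a' (length 1) -> 0 match(es)
  Run at pos 10: 'aaa' (length 3) -> 1 match(es)
Matches found: ['aa']
Total: 1

1


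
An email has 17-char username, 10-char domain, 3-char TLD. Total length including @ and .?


An email address has format: username@domain.tld
Username length: 17
'@' character: 1
Domain length: 10
'.' character: 1
TLD length: 3
Total = 17 + 1 + 10 + 1 + 3 = 32

32


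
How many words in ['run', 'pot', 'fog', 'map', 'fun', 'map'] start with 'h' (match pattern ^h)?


Pattern ^h anchors to start of word. Check which words begin with 'h':
  'run' -> no
  'pot' -> no
  'fog' -> no
  'map' -> no
  'fun' -> no
  'map' -> no
Matching words: []
Count: 0

0


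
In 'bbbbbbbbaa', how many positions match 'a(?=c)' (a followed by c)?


Lookahead 'a(?=c)' matches 'a' only when followed by 'c'.
String: 'bbbbbbbbaa'
Checking each position where char is 'a':
  pos 8: 'a' -> no (next='a')
Matching positions: []
Count: 0

0


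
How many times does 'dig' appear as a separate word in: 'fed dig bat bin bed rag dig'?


Scanning each word for exact match 'dig':
  Word 1: 'fed' -> no
  Word 2: 'dig' -> MATCH
  Word 3: 'bat' -> no
  Word 4: 'bin' -> no
  Word 5: 'bed' -> no
  Word 6: 'rag' -> no
  Word 7: 'dig' -> MATCH
Total matches: 2

2


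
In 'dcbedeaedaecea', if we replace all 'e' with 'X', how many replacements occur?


re.sub('e', 'X', text) replaces every occurrence of 'e' with 'X'.
Text: 'dcbedeaedaecea'
Scanning for 'e':
  pos 3: 'e' -> replacement #1
  pos 5: 'e' -> replacement #2
  pos 7: 'e' -> replacement #3
  pos 10: 'e' -> replacement #4
  pos 12: 'e' -> replacement #5
Total replacements: 5

5


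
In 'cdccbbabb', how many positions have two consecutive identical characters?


Looking for consecutive identical characters in 'cdccbbabb':
  pos 0-1: 'c' vs 'd' -> different
  pos 1-2: 'd' vs 'c' -> different
  pos 2-3: 'c' vs 'c' -> MATCH ('cc')
  pos 3-4: 'c' vs 'b' -> different
  pos 4-5: 'b' vs 'b' -> MATCH ('bb')
  pos 5-6: 'b' vs 'a' -> different
  pos 6-7: 'a' vs 'b' -> different
  pos 7-8: 'b' vs 'b' -> MATCH ('bb')
Consecutive identical pairs: ['cc', 'bb', 'bb']
Count: 3

3


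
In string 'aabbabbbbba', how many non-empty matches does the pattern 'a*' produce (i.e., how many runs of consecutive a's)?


Pattern 'a*' matches zero or more a's. We want non-empty runs of consecutive a's.
String: 'aabbabbbbba'
Walking through the string to find runs of a's:
  Run 1: positions 0-1 -> 'aa'
  Run 2: positions 4-4 -> 'a'
  Run 3: positions 10-10 -> 'a'
Non-empty runs found: ['aa', 'a', 'a']
Count: 3

3


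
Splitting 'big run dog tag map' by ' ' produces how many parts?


Splitting by ' ' breaks the string at each occurrence of the separator.
Text: 'big run dog tag map'
Parts after split:
  Part 1: 'big'
  Part 2: 'run'
  Part 3: 'dog'
  Part 4: 'tag'
  Part 5: 'map'
Total parts: 5

5


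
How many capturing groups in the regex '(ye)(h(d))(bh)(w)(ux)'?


To count capturing groups, count each '(' that starts a group.
Pattern: '(ye)(h(d))(bh)(w)(ux)'
Walking through the pattern:
  Position 0: '(' -> group #1
  Position 4: '(' -> group #2
  Position 6: '(' -> group #3
  Position 10: '(' -> group #4
  Position 14: '(' -> group #5
  Position 17: '(' -> group #6
Total capturing groups: 6

6


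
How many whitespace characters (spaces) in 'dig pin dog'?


\s matches whitespace characters (spaces, tabs, etc.).
Text: 'dig pin dog'
This text has 3 words separated by spaces.
Number of spaces = number of words - 1 = 3 - 1 = 2

2


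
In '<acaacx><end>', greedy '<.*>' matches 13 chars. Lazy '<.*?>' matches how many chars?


Greedy '<.*>' tries to match as MUCH as possible.
Lazy '<.*?>' tries to match as LITTLE as possible.

String: '<acaacx><end>'
Greedy '<.*>' starts at first '<' and extends to the LAST '>': '<acaacx><end>' (13 chars)
Lazy '<.*?>' starts at first '<' and stops at the FIRST '>': '<acaacx>' (8 chars)

8


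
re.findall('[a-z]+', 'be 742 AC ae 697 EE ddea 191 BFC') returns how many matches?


Pattern '[a-z]+' finds one or more lowercase letters.
Text: 'be 742 AC ae 697 EE ddea 191 BFC'
Scanning for matches:
  Match 1: 'be'
  Match 2: 'ae'
  Match 3: 'ddea'
Total matches: 3

3


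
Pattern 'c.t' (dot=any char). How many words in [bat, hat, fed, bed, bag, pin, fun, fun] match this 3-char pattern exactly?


Pattern 'c.t' means: starts with 'c', any single char, ends with 't'.
Checking each word (must be exactly 3 chars):
  'bat' (len=3): no
  'hat' (len=3): no
  'fed' (len=3): no
  'bed' (len=3): no
  'bag' (len=3): no
  'pin' (len=3): no
  'fun' (len=3): no
  'fun' (len=3): no
Matching words: []
Total: 0

0


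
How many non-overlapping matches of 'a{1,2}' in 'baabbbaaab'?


Pattern 'a{1,2}' matches between 1 and 2 consecutive a's (greedy).
String: 'baabbbaaab'
Finding runs of a's and applying greedy matching:
  Run at pos 1: 'aa' (length 2)
  Run at pos 6: 'aaa' (length 3)
Matches: ['aa', 'aa', 'a']
Count: 3

3


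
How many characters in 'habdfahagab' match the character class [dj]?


Character class [dj] matches any of: {d, j}
Scanning string 'habdfahagab' character by character:
  pos 0: 'h' -> no
  pos 1: 'a' -> no
  pos 2: 'b' -> no
  pos 3: 'd' -> MATCH
  pos 4: 'f' -> no
  pos 5: 'a' -> no
  pos 6: 'h' -> no
  pos 7: 'a' -> no
  pos 8: 'g' -> no
  pos 9: 'a' -> no
  pos 10: 'b' -> no
Total matches: 1

1


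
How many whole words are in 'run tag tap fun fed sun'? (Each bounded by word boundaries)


Word boundaries (\b) mark the start/end of each word.
Text: 'run tag tap fun fed sun'
Splitting by whitespace:
  Word 1: 'run'
  Word 2: 'tag'
  Word 3: 'tap'
  Word 4: 'fun'
  Word 5: 'fed'
  Word 6: 'sun'
Total whole words: 6

6


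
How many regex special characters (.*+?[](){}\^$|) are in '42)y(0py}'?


Regex special characters are: . * + ? [ ] ( ) { } \ ^ $ |
Scanning '42)y(0py}':
  pos 2: ')' -> SPECIAL
  pos 4: '(' -> SPECIAL
  pos 8: '}' -> SPECIAL
Special chars found: [')', '(', '}']
Total: 3

3


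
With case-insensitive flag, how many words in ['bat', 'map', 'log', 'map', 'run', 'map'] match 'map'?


Case-insensitive matching: compare each word's lowercase form to 'map'.
  'bat' -> lower='bat' -> no
  'map' -> lower='map' -> MATCH
  'log' -> lower='log' -> no
  'map' -> lower='map' -> MATCH
  'run' -> lower='run' -> no
  'map' -> lower='map' -> MATCH
Matches: ['map', 'map', 'map']
Count: 3

3


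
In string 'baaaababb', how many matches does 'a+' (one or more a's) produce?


Pattern 'a+' matches one or more consecutive a's.
String: 'baaaababb'
Scanning for runs of a:
  Match 1: 'aaaa' (length 4)
  Match 2: 'a' (length 1)
Total matches: 2

2


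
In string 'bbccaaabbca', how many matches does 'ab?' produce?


Pattern 'ab?' matches 'a' optionally followed by 'b'.
String: 'bbccaaabbca'
Scanning left to right for 'a' then checking next char:
  Match 1: 'a' (a not followed by b)
  Match 2: 'a' (a not followed by b)
  Match 3: 'ab' (a followed by b)
  Match 4: 'a' (a not followed by b)
Total matches: 4

4


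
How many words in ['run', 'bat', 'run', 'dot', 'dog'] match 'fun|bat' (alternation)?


Alternation 'fun|bat' matches either 'fun' or 'bat'.
Checking each word:
  'run' -> no
  'bat' -> MATCH
  'run' -> no
  'dot' -> no
  'dog' -> no
Matches: ['bat']
Count: 1

1


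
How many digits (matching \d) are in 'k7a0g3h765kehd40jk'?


\d matches any digit 0-9.
Scanning 'k7a0g3h765kehd40jk':
  pos 1: '7' -> DIGIT
  pos 3: '0' -> DIGIT
  pos 5: '3' -> DIGIT
  pos 7: '7' -> DIGIT
  pos 8: '6' -> DIGIT
  pos 9: '5' -> DIGIT
  pos 14: '4' -> DIGIT
  pos 15: '0' -> DIGIT
Digits found: ['7', '0', '3', '7', '6', '5', '4', '0']
Total: 8

8


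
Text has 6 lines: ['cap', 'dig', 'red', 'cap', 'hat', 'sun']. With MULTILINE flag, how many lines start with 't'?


With MULTILINE flag, ^ matches the start of each line.
Lines: ['cap', 'dig', 'red', 'cap', 'hat', 'sun']
Checking which lines start with 't':
  Line 1: 'cap' -> no
  Line 2: 'dig' -> no
  Line 3: 'red' -> no
  Line 4: 'cap' -> no
  Line 5: 'hat' -> no
  Line 6: 'sun' -> no
Matching lines: []
Count: 0

0


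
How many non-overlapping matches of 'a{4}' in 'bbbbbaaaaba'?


Pattern 'a{4}' matches exactly 4 consecutive a's (greedy, non-overlapping).
String: 'bbbbbaaaaba'
Scanning for runs of a's:
  Run at pos 5: 'aaaa' (length 4) -> 1 match(es)
  Run at pos 10: 'a' (length 1) -> 0 match(es)
Matches found: ['aaaa']
Total: 1

1


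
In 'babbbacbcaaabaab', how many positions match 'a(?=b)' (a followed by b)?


Lookahead 'a(?=b)' matches 'a' only when followed by 'b'.
String: 'babbbacbcaaabaab'
Checking each position where char is 'a':
  pos 1: 'a' -> MATCH (next='b')
  pos 5: 'a' -> no (next='c')
  pos 9: 'a' -> no (next='a')
  pos 10: 'a' -> no (next='a')
  pos 11: 'a' -> MATCH (next='b')
  pos 13: 'a' -> no (next='a')
  pos 14: 'a' -> MATCH (next='b')
Matching positions: [1, 11, 14]
Count: 3

3


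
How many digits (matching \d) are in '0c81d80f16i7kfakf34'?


\d matches any digit 0-9.
Scanning '0c81d80f16i7kfakf34':
  pos 0: '0' -> DIGIT
  pos 2: '8' -> DIGIT
  pos 3: '1' -> DIGIT
  pos 5: '8' -> DIGIT
  pos 6: '0' -> DIGIT
  pos 8: '1' -> DIGIT
  pos 9: '6' -> DIGIT
  pos 11: '7' -> DIGIT
  pos 17: '3' -> DIGIT
  pos 18: '4' -> DIGIT
Digits found: ['0', '8', '1', '8', '0', '1', '6', '7', '3', '4']
Total: 10

10


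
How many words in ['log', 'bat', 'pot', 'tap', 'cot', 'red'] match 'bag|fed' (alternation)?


Alternation 'bag|fed' matches either 'bag' or 'fed'.
Checking each word:
  'log' -> no
  'bat' -> no
  'pot' -> no
  'tap' -> no
  'cot' -> no
  'red' -> no
Matches: []
Count: 0

0


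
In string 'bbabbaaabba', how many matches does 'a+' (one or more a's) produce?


Pattern 'a+' matches one or more consecutive a's.
String: 'bbabbaaabba'
Scanning for runs of a:
  Match 1: 'a' (length 1)
  Match 2: 'aaa' (length 3)
  Match 3: 'a' (length 1)
Total matches: 3

3


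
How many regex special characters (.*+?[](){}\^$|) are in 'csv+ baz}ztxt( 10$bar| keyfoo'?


Regex special characters are: . * + ? [ ] ( ) { } \ ^ $ |
Scanning 'csv+ baz}ztxt( 10$bar| keyfoo':
  pos 3: '+' -> SPECIAL
  pos 8: '}' -> SPECIAL
  pos 13: '(' -> SPECIAL
  pos 17: '$' -> SPECIAL
  pos 21: '|' -> SPECIAL
Special chars found: ['+', '}', '(', '$', '|']
Total: 5

5


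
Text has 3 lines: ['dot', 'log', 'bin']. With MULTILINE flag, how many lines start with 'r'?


With MULTILINE flag, ^ matches the start of each line.
Lines: ['dot', 'log', 'bin']
Checking which lines start with 'r':
  Line 1: 'dot' -> no
  Line 2: 'log' -> no
  Line 3: 'bin' -> no
Matching lines: []
Count: 0

0
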